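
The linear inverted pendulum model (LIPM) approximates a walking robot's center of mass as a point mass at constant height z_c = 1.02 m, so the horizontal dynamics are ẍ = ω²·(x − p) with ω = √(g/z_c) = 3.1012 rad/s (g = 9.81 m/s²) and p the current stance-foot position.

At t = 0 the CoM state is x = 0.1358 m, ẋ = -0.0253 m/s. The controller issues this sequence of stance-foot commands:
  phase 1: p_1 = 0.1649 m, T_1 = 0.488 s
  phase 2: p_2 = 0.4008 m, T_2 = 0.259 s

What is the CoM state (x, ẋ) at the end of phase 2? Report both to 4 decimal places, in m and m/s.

phase 1: p=0.1649, T=0.488, ωT=1.513386, cosh=2.381123, sinh=2.160960; start (x,ẋ)=(0.135800, -0.025300) → end (x,ẋ)=(0.077980, -0.255258)
phase 2: p=0.4008, T=0.259, ωT=0.803211, cosh=1.340293, sinh=0.892405; start (x,ẋ)=(0.077980, -0.255258) → end (x,ẋ)=(-0.105327, -1.235534)

x = -0.1053, ẋ = -1.2355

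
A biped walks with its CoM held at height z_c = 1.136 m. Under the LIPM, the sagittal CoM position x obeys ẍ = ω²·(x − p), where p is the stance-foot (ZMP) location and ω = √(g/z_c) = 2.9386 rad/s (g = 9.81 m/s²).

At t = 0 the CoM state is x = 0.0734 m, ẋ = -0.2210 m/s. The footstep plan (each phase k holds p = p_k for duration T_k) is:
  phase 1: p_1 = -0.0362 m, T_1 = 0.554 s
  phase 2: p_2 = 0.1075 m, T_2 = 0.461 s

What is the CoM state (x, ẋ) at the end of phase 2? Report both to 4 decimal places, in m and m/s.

phase 1: p=-0.0362, T=0.554, ωT=1.627984, cosh=2.644961, sinh=2.448636; start (x,ẋ)=(0.073400, -0.221000) → end (x,ẋ)=(0.069536, 0.204097)
phase 2: p=0.1075, T=0.461, ωT=1.354695, cosh=2.066802, sinh=1.808776; start (x,ẋ)=(0.069536, 0.204097) → end (x,ẋ)=(0.154662, 0.220039)

x = 0.1547, ẋ = 0.2200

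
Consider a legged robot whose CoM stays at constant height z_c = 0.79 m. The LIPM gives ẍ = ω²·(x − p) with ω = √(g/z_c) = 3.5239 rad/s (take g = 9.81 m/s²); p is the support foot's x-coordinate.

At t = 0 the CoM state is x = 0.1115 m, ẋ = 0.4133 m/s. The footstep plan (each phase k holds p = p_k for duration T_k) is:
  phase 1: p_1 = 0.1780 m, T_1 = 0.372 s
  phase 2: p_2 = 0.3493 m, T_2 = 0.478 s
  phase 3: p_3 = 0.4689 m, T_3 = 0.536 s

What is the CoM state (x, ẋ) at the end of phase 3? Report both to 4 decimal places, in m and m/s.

x = 0.3658, ẋ = -0.2778

phase 1: p=0.1780, T=0.372, ωT=1.310891, cosh=1.989528, sinh=1.719948; start (x,ẋ)=(0.111500, 0.413300) → end (x,ẋ)=(0.247420, 0.419220)
phase 2: p=0.3493, T=0.478, ωT=1.684424, cosh=2.787449, sinh=2.601898; start (x,ẋ)=(0.247420, 0.419220) → end (x,ẋ)=(0.374850, 0.234437)
phase 3: p=0.4689, T=0.536, ωT=1.888810, cosh=3.381375, sinh=3.230124; start (x,ẋ)=(0.374850, 0.234437) → end (x,ẋ)=(0.365774, -0.277817)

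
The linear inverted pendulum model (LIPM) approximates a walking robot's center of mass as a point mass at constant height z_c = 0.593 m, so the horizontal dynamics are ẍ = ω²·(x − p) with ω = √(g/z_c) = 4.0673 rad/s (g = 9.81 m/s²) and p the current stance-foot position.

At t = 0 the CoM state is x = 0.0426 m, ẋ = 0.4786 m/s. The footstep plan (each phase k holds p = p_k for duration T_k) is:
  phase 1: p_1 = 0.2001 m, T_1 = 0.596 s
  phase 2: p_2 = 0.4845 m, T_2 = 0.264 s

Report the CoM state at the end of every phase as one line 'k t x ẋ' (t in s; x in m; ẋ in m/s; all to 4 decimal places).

1 0.5960 -0.0370 -0.8651
2 0.8600 -0.6425 -4.1546

phase 1: p=0.2001, T=0.596, ωT=2.424111, cosh=5.690370, sinh=5.601814; start (x,ẋ)=(0.042600, 0.478600) → end (x,ẋ)=(-0.036967, -0.865109)
phase 2: p=0.4845, T=0.264, ωT=1.073767, cosh=1.634051, sinh=1.292332; start (x,ẋ)=(-0.036967, -0.865109) → end (x,ẋ)=(-0.642481, -4.154620)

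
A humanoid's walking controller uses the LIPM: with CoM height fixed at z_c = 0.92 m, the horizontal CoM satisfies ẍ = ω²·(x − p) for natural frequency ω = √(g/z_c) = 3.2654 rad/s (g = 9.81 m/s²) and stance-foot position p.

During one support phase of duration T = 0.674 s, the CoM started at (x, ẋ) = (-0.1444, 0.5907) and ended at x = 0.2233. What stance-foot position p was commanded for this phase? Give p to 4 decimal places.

p = -0.0214

ωT = 3.2654·0.674 = 2.200880; cosh(ωT) = 4.571831, sinh(ωT) = 4.461125
x(T) = p + (x₀−p)·cosh(ωT) + (ẋ₀/ω)·sinh(ωT) ⇒ p·(1 − cosh) = x(T) − x₀·cosh − (ẋ₀/ω)·sinh
numerator   = 0.2233 − (-0.1444)·4.571831 − (0.5907/3.2654)·4.461125 = 0.076470
denominator = 1 − 4.571831 = -3.571831
p = 0.076470 / -3.571831 = -0.0214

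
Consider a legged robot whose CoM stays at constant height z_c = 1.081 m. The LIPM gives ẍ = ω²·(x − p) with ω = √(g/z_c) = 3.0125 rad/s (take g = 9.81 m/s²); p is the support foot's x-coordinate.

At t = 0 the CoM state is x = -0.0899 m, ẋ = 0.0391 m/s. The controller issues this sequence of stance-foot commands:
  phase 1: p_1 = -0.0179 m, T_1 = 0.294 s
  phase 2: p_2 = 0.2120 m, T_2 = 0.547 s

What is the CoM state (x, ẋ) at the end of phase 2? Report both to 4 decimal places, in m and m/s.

x = -0.7825, ẋ = -2.8423

phase 1: p=-0.0179, T=0.294, ωT=0.885675, cosh=1.418528, sinh=1.006092; start (x,ẋ)=(-0.089900, 0.039100) → end (x,ẋ)=(-0.106976, -0.162757)
phase 2: p=0.2120, T=0.547, ωT=1.647838, cosh=2.694099, sinh=2.501633; start (x,ẋ)=(-0.106976, -0.162757) → end (x,ẋ)=(-0.782508, -2.842338)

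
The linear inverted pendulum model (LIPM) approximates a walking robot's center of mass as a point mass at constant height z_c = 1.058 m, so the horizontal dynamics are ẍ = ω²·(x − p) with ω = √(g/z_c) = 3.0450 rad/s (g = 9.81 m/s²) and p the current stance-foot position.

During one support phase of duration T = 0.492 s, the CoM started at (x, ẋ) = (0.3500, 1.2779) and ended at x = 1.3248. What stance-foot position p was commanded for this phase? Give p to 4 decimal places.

p = 0.2884

ωT = 3.0450·0.492 = 1.498140; cosh(ωT) = 2.348453, sinh(ωT) = 2.124908
x(T) = p + (x₀−p)·cosh(ωT) + (ẋ₀/ω)·sinh(ωT) ⇒ p·(1 − cosh) = x(T) − x₀·cosh − (ẋ₀/ω)·sinh
numerator   = 1.3248 − (0.3500)·2.348453 − (1.2779/3.0450)·2.124908 = -0.388922
denominator = 1 − 2.348453 = -1.348453
p = -0.388922 / -1.348453 = 0.2884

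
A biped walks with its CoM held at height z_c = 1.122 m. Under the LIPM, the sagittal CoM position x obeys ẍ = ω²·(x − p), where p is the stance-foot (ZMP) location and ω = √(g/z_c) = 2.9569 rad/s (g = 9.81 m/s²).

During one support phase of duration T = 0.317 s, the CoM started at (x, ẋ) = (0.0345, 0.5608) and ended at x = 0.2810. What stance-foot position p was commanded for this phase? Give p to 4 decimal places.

ωT = 2.9569·0.317 = 0.937337; cosh(ωT) = 1.472422, sinh(ωT) = 1.080752
x(T) = p + (x₀−p)·cosh(ωT) + (ẋ₀/ω)·sinh(ωT) ⇒ p·(1 − cosh) = x(T) − x₀·cosh − (ẋ₀/ω)·sinh
numerator   = 0.2810 − (0.0345)·1.472422 − (0.5608/2.9569)·1.080752 = 0.025228
denominator = 1 − 1.472422 = -0.472422
p = 0.025228 / -0.472422 = -0.0534

p = -0.0534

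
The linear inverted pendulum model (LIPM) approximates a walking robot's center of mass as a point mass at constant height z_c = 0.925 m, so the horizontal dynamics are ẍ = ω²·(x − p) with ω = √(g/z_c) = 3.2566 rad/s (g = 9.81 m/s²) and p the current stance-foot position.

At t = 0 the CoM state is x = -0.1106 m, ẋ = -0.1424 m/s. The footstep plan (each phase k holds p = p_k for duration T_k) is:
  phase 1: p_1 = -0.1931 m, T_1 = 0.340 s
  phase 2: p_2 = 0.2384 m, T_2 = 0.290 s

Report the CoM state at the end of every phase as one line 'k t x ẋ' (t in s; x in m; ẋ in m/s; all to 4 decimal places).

1 0.3400 -0.1136 0.1231
2 0.6300 -0.2413 -1.0686

phase 1: p=-0.1931, T=0.340, ωT=1.107244, cosh=1.678238, sinh=1.347769; start (x,ẋ)=(-0.110600, -0.142400) → end (x,ẋ)=(-0.113579, 0.123123)
phase 2: p=0.2384, T=0.290, ωT=0.944414, cosh=1.480107, sinh=1.091199; start (x,ẋ)=(-0.113579, 0.123123) → end (x,ẋ)=(-0.241311, -1.068556)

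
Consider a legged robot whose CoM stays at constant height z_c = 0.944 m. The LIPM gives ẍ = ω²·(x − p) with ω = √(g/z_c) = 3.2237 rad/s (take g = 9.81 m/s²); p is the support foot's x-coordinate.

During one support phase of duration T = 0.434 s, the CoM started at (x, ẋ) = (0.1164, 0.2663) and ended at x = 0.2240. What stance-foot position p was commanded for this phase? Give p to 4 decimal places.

p = 0.1595

ωT = 3.2237·0.434 = 1.399086; cosh(ωT) = 2.149158, sinh(ωT) = 1.902336
x(T) = p + (x₀−p)·cosh(ωT) + (ẋ₀/ω)·sinh(ωT) ⇒ p·(1 − cosh) = x(T) − x₀·cosh − (ẋ₀/ω)·sinh
numerator   = 0.2240 − (0.1164)·2.149158 − (0.2663/3.2237)·1.902336 = -0.183308
denominator = 1 − 2.149158 = -1.149158
p = -0.183308 / -1.149158 = 0.1595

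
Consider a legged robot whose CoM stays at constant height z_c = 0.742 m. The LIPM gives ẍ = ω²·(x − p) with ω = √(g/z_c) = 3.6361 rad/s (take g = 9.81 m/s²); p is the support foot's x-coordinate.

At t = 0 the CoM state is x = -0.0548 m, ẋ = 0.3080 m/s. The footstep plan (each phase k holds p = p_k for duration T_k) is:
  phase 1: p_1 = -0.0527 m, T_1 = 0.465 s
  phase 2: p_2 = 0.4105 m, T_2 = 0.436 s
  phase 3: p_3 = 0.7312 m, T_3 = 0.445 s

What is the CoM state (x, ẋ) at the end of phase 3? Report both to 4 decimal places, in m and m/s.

phase 1: p=-0.0527, T=0.465, ωT=1.690786, cosh=2.804060, sinh=2.619685; start (x,ẋ)=(-0.054800, 0.308000) → end (x,ẋ)=(0.163315, 0.843647)
phase 2: p=0.4105, T=0.436, ωT=1.585340, cosh=2.542913, sinh=2.338035; start (x,ẋ)=(0.163315, 0.843647) → end (x,ẋ)=(0.324400, 0.043919)
phase 3: p=0.7312, T=0.445, ωT=1.618065, cosh=2.620801, sinh=2.422519; start (x,ẋ)=(0.324400, 0.043919) → end (x,ẋ)=(-0.305681, -3.468203)

x = -0.3057, ẋ = -3.4682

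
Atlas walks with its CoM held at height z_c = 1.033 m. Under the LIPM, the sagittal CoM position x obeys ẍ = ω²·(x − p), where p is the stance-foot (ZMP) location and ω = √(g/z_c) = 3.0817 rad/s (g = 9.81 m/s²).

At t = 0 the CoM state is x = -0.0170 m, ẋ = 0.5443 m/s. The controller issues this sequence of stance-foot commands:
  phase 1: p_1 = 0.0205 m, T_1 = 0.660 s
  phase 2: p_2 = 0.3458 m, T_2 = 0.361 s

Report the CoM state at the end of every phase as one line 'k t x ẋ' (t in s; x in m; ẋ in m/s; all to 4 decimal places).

1 0.6600 0.5382 1.6818
2 1.0210 1.4104 3.6388

phase 1: p=0.0205, T=0.660, ωT=2.033922, cosh=3.887414, sinh=3.756593; start (x,ẋ)=(-0.017000, 0.544300) → end (x,ẋ)=(0.538224, 1.681794)
phase 2: p=0.3458, T=0.361, ωT=1.112494, cosh=1.685336, sinh=1.356598; start (x,ẋ)=(0.538224, 1.681794) → end (x,ẋ)=(1.410443, 3.638841)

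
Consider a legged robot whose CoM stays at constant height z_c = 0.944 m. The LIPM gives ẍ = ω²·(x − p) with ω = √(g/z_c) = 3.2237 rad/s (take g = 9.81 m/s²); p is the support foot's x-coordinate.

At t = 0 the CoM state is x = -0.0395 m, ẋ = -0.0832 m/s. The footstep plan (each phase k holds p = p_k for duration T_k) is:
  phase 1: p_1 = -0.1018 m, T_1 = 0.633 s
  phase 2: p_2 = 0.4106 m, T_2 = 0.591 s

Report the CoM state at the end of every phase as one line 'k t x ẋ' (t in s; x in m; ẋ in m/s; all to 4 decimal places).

phase 1: p=-0.1018, T=0.633, ωT=2.040602, cosh=3.912596, sinh=3.782645; start (x,ẋ)=(-0.039500, -0.083200) → end (x,ẋ)=(0.044329, 0.434165)
phase 2: p=0.4106, T=0.591, ωT=1.905207, cosh=3.434794, sinh=3.286002; start (x,ẋ)=(0.044329, 0.434165) → end (x,ẋ)=(-0.404909, -2.388672)

1 0.6330 0.0443 0.4342
2 1.2240 -0.4049 -2.3887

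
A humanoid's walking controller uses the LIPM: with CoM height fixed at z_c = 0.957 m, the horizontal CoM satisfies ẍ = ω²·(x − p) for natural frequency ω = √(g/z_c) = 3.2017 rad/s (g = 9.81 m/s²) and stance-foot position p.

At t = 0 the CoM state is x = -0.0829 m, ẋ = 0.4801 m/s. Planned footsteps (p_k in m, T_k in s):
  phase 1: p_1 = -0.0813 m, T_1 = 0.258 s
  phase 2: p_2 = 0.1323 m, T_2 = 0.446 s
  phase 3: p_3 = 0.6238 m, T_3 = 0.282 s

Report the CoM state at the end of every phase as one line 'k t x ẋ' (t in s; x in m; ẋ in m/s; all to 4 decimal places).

phase 1: p=-0.0813, T=0.258, ωT=0.826039, cosh=1.361016, sinh=0.923236; start (x,ẋ)=(-0.082900, 0.480100) → end (x,ẋ)=(0.054963, 0.648694)
phase 2: p=0.1323, T=0.446, ωT=1.427958, cosh=2.204987, sinh=1.965189; start (x,ẋ)=(0.054963, 0.648694) → end (x,ẋ)=(0.359939, 0.943763)
phase 3: p=0.6238, T=0.282, ωT=0.902879, cosh=1.436048, sinh=1.030647; start (x,ẋ)=(0.359939, 0.943763) → end (x,ẋ)=(0.548686, 0.484593)

1 0.2580 0.0550 0.6487
2 0.7040 0.3599 0.9438
3 0.9860 0.5487 0.4846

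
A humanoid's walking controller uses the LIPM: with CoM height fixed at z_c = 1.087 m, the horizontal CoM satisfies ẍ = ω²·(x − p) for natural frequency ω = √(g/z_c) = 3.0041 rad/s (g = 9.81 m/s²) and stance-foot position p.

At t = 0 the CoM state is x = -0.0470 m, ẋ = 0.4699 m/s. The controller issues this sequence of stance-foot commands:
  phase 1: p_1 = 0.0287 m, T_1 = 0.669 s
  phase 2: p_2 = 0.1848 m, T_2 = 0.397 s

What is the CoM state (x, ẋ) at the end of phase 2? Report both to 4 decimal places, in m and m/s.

x = 0.8916, ẋ = 2.2941

phase 1: p=0.0287, T=0.669, ωT=2.009743, cosh=3.797711, sinh=3.663688; start (x,ẋ)=(-0.047000, 0.469900) → end (x,ẋ)=(0.314286, 0.951384)
phase 2: p=0.1848, T=0.397, ωT=1.192628, cosh=1.799576, sinh=1.496154; start (x,ẋ)=(0.314286, 0.951384) → end (x,ẋ)=(0.891644, 2.294074)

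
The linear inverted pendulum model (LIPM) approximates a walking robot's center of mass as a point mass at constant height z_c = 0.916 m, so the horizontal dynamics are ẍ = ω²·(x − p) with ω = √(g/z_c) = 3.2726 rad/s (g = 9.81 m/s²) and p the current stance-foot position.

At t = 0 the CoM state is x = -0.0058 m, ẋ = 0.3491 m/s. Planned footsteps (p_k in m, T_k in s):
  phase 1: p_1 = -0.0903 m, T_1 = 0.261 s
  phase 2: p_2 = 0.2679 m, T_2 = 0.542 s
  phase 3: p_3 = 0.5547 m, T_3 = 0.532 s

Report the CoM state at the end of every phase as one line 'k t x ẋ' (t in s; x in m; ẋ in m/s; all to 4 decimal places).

phase 1: p=-0.0903, T=0.261, ωT=0.854149, cosh=1.387509, sinh=0.961864; start (x,ẋ)=(-0.005800, 0.349100) → end (x,ẋ)=(0.129550, 0.750368)
phase 2: p=0.2679, T=0.542, ωT=1.773749, cosh=3.031301, sinh=2.861605; start (x,ẋ)=(0.129550, 0.750368) → end (x,ẋ)=(0.504652, 0.978960)
phase 3: p=0.5547, T=0.532, ωT=1.741023, cosh=2.939258, sinh=2.763918; start (x,ẋ)=(0.504652, 0.978960) → end (x,ẋ)=(1.234388, 2.424718)

1 0.2610 0.1296 0.7504
2 0.8030 0.5047 0.9790
3 1.3350 1.2344 2.4247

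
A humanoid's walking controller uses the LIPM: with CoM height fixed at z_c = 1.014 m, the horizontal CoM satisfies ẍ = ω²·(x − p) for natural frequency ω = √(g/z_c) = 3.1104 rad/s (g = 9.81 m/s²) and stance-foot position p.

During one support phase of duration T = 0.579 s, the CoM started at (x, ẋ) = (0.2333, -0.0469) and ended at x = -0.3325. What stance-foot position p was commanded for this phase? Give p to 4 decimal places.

ωT = 3.1104·0.579 = 1.800922; cosh(ωT) = 3.110186, sinh(ωT) = 2.945039
x(T) = p + (x₀−p)·cosh(ωT) + (ẋ₀/ω)·sinh(ωT) ⇒ p·(1 − cosh) = x(T) − x₀·cosh − (ẋ₀/ω)·sinh
numerator   = -0.3325 − (0.2333)·3.110186 − (-0.0469/3.1104)·2.945039 = -1.013700
denominator = 1 − 3.110186 = -2.110186
p = -1.013700 / -2.110186 = 0.4804

p = 0.4804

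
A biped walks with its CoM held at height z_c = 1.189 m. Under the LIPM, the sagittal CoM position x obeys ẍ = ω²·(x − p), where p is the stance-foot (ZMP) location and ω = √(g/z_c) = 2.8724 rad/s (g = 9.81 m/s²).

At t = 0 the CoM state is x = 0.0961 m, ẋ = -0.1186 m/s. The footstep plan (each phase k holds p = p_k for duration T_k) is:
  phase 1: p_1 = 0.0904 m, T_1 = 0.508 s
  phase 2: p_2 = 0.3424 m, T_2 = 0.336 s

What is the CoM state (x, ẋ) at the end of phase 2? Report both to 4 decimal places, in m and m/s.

phase 1: p=0.0904, T=0.508, ωT=1.459179, cosh=2.267427, sinh=2.035000; start (x,ẋ)=(0.096100, -0.118600) → end (x,ẋ)=(0.019300, -0.235598)
phase 2: p=0.3424, T=0.336, ωT=0.965126, cosh=1.503027, sinh=1.122092; start (x,ẋ)=(0.019300, -0.235598) → end (x,ẋ)=(-0.235263, -1.395493)

x = -0.2353, ẋ = -1.3955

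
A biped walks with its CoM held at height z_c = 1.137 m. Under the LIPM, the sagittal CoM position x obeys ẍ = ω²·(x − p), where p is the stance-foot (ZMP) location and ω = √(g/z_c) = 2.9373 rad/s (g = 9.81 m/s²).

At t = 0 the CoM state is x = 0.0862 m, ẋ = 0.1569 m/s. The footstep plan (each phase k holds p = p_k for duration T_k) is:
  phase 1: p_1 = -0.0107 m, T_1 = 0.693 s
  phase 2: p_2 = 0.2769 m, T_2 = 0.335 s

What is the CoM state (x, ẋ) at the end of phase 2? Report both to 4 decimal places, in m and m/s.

x = 1.3789, ẋ = 3.5465

phase 1: p=-0.0107, T=0.693, ωT=2.035549, cosh=3.893531, sinh=3.762922; start (x,ẋ)=(0.086200, 0.156900) → end (x,ẋ)=(0.567585, 1.681914)
phase 2: p=0.2769, T=0.335, ωT=0.983996, cosh=1.524469, sinh=1.150654; start (x,ẋ)=(0.567585, 1.681914) → end (x,ẋ)=(1.378911, 3.546488)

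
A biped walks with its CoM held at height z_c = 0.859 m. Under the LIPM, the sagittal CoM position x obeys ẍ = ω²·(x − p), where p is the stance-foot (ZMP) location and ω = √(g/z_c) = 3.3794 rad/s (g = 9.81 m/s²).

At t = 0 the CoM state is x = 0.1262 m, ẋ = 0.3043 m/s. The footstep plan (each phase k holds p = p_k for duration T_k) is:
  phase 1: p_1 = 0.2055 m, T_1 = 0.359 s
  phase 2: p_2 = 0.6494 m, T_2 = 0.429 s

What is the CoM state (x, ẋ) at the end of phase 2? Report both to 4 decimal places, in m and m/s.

x = -0.2775, ẋ = -2.7405

phase 1: p=0.2055, T=0.359, ωT=1.213205, cosh=1.830746, sinh=1.533503; start (x,ẋ)=(0.126200, 0.304300) → end (x,ẋ)=(0.198407, 0.146138)
phase 2: p=0.6494, T=0.429, ωT=1.449763, cosh=2.248364, sinh=2.013738; start (x,ẋ)=(0.198407, 0.146138) → end (x,ẋ)=(-0.277515, -2.740538)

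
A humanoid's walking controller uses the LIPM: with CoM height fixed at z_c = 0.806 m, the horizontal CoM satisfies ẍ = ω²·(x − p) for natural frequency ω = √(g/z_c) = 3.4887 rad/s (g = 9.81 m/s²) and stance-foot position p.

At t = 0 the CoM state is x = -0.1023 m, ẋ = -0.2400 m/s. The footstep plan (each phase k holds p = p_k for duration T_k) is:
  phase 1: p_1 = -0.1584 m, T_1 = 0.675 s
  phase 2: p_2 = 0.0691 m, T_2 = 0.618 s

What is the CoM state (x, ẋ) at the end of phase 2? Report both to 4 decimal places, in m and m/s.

phase 1: p=-0.1584, T=0.675, ωT=2.354873, cosh=5.315845, sinh=5.220940; start (x,ẋ)=(-0.102300, -0.240000) → end (x,ẋ)=(-0.219348, -0.253981)
phase 2: p=0.0691, T=0.618, ωT=2.156017, cosh=4.376226, sinh=4.260440; start (x,ẋ)=(-0.219348, -0.253981) → end (x,ẋ)=(-1.503378, -5.398795)

x = -1.5034, ẋ = -5.3988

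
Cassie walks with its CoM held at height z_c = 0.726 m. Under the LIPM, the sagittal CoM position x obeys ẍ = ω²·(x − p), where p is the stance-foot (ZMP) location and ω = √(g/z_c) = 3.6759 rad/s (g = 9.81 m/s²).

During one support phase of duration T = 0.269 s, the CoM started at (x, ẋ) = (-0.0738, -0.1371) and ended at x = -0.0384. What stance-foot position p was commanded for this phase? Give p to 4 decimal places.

ωT = 3.6759·0.269 = 0.988817; cosh(ωT) = 1.530035, sinh(ωT) = 1.158018
x(T) = p + (x₀−p)·cosh(ωT) + (ẋ₀/ω)·sinh(ωT) ⇒ p·(1 − cosh) = x(T) − x₀·cosh − (ẋ₀/ω)·sinh
numerator   = -0.0384 − (-0.0738)·1.530035 − (-0.1371/3.6759)·1.158018 = 0.117707
denominator = 1 − 1.530035 = -0.530035
p = 0.117707 / -0.530035 = -0.2221

p = -0.2221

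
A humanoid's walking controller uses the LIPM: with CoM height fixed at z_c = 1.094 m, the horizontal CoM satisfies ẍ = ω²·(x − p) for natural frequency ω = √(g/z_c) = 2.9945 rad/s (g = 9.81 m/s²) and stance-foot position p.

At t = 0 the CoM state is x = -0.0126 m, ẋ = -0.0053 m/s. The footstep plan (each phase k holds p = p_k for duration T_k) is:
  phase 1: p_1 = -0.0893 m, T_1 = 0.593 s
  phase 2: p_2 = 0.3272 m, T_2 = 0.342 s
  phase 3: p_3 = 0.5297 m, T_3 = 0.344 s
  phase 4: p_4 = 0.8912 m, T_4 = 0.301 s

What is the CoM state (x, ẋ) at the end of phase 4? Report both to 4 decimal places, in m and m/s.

x = -0.1020, ẋ = -2.3838

phase 1: p=-0.0893, T=0.593, ωT=1.775738, cosh=3.036999, sinh=2.867641; start (x,ẋ)=(-0.012600, -0.005300) → end (x,ẋ)=(0.138562, 0.642538)
phase 2: p=0.3272, T=0.342, ωT=1.024119, cosh=1.571877, sinh=1.212764; start (x,ẋ)=(0.138562, 0.642538) → end (x,ẋ)=(0.290911, 0.324931)
phase 3: p=0.5297, T=0.344, ωT=1.030108, cosh=1.579168, sinh=1.222200; start (x,ẋ)=(0.290911, 0.324931) → end (x,ẋ)=(0.285232, -0.360818)
phase 4: p=0.8912, T=0.301, ωT=0.901344, cosh=1.434468, sinh=1.028444; start (x,ẋ)=(0.285232, -0.360818) → end (x,ẋ)=(-0.101963, -2.383768)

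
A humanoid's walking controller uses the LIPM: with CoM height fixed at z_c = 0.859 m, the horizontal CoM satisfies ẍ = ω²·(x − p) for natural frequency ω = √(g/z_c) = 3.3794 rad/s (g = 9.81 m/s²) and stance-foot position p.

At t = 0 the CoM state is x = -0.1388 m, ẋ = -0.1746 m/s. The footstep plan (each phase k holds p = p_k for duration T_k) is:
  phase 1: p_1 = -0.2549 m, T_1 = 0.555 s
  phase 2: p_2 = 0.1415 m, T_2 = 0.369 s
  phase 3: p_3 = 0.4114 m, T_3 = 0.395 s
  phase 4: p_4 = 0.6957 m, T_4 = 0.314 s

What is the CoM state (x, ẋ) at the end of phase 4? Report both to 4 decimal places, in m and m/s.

x = -0.8045, ẋ = -4.6216

phase 1: p=-0.2549, T=0.555, ωT=1.875567, cosh=3.338893, sinh=3.185625; start (x,ẋ)=(-0.138800, -0.174600) → end (x,ẋ)=(-0.031843, 0.666904)
phase 2: p=0.1415, T=0.369, ωT=1.246999, cosh=1.883624, sinh=1.596258; start (x,ẋ)=(-0.031843, 0.666904) → end (x,ẋ)=(0.129999, 0.321116)
phase 3: p=0.4114, T=0.395, ωT=1.334863, cosh=2.031335, sinh=1.768141; start (x,ẋ)=(0.129999, 0.321116) → end (x,ẋ)=(0.007791, -1.029150)
phase 4: p=0.6957, T=0.314, ωT=1.061132, cosh=1.617852, sinh=1.271788; start (x,ẋ)=(0.007791, -1.029150) → end (x,ẋ)=(-0.804539, -4.621559)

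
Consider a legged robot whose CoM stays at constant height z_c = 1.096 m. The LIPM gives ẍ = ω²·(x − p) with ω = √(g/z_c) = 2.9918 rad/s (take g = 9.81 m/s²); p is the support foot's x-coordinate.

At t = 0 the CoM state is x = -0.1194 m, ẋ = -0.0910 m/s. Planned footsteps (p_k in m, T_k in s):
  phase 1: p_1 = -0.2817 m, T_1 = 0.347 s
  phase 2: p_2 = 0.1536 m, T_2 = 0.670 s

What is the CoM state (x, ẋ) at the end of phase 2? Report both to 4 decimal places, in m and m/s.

x = -0.1044, ẋ = -0.6240

phase 1: p=-0.2817, T=0.347, ωT=1.038155, cosh=1.589054, sinh=1.234947; start (x,ẋ)=(-0.119400, -0.091000) → end (x,ẋ)=(-0.061359, 0.455048)
phase 2: p=0.1536, T=0.670, ωT=2.004506, cosh=3.778577, sinh=3.643850; start (x,ẋ)=(-0.061359, 0.455048) → end (x,ẋ)=(-0.104416, -0.623981)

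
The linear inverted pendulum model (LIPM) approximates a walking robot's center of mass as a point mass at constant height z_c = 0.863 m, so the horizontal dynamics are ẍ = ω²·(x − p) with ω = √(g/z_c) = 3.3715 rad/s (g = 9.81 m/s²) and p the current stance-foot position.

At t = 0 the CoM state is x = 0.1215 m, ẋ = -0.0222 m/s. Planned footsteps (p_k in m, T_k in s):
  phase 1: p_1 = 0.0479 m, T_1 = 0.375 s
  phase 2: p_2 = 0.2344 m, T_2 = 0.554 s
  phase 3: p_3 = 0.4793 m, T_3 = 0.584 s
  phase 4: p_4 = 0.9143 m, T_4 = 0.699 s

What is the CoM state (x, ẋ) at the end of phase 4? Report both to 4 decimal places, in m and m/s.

x = 1.7660, ẋ = 3.0224

phase 1: p=0.0479, T=0.375, ωT=1.264312, cosh=1.911546, sinh=1.629112; start (x,ẋ)=(0.121500, -0.022200) → end (x,ẋ)=(0.177863, 0.361815)
phase 2: p=0.2344, T=0.554, ωT=1.867811, cosh=3.314285, sinh=3.159824; start (x,ẋ)=(0.177863, 0.361815) → end (x,ẋ)=(0.386119, 0.596848)
phase 3: p=0.4793, T=0.584, ωT=1.968956, cosh=3.651398, sinh=3.511796; start (x,ẋ)=(0.386119, 0.596848) → end (x,ẋ)=(0.760742, 1.076060)
phase 4: p=0.9143, T=0.699, ωT=2.356679, cosh=5.325283, sinh=5.230549; start (x,ẋ)=(0.760742, 1.076060) → end (x,ẋ)=(1.765959, 3.022353)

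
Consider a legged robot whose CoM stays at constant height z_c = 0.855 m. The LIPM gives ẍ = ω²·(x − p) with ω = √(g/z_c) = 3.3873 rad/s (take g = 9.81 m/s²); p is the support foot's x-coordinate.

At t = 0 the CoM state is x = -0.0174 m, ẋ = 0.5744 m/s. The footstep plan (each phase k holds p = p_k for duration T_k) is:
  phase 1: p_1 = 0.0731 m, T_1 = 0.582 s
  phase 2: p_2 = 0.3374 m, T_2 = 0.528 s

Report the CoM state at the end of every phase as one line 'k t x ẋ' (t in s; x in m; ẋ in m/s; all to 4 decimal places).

phase 1: p=0.0731, T=0.582, ωT=1.971409, cosh=3.660022, sinh=3.520762; start (x,ẋ)=(-0.017400, 0.574400) → end (x,ẋ)=(0.338900, 1.023025)
phase 2: p=0.3374, T=0.528, ωT=1.788494, cosh=3.073827, sinh=2.906615; start (x,ẋ)=(0.338900, 1.023025) → end (x,ẋ)=(1.219859, 3.159367)

1 0.5820 0.3389 1.0230
2 1.1100 1.2199 3.1594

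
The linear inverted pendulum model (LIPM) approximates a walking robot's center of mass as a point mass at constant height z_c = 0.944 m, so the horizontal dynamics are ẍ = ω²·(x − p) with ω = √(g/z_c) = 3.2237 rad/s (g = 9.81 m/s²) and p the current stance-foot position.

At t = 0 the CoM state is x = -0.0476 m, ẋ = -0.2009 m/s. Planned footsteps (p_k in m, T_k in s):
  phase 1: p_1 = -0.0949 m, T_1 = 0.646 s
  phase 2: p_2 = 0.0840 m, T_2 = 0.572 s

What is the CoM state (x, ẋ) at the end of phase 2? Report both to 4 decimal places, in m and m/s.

phase 1: p=-0.0949, T=0.646, ωT=2.082510, cosh=4.074602, sinh=3.949985; start (x,ẋ)=(-0.047600, -0.200900) → end (x,ẋ)=(-0.148333, -0.216290)
phase 2: p=0.0840, T=0.572, ωT=1.843956, cosh=3.239845, sinh=3.081654; start (x,ẋ)=(-0.148333, -0.216290) → end (x,ẋ)=(-0.875483, -3.008820)

x = -0.8755, ẋ = -3.0088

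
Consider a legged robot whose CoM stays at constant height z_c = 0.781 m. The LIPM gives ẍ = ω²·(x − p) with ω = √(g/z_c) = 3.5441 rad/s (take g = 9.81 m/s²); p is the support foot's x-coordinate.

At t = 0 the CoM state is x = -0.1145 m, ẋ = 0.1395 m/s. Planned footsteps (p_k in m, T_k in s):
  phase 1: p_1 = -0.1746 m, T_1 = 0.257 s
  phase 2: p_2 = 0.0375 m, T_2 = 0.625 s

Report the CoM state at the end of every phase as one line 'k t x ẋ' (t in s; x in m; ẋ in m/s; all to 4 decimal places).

phase 1: p=-0.1746, T=0.257, ωT=0.910834, cosh=1.444292, sinh=1.042103; start (x,ẋ)=(-0.114500, 0.139500) → end (x,ẋ)=(-0.046780, 0.423447)
phase 2: p=0.0375, T=0.625, ωT=2.215062, cosh=4.635564, sinh=4.526418; start (x,ẋ)=(-0.046780, 0.423447) → end (x,ẋ)=(0.187630, 0.610895)

1 0.2570 -0.0468 0.4234
2 0.8820 0.1876 0.6109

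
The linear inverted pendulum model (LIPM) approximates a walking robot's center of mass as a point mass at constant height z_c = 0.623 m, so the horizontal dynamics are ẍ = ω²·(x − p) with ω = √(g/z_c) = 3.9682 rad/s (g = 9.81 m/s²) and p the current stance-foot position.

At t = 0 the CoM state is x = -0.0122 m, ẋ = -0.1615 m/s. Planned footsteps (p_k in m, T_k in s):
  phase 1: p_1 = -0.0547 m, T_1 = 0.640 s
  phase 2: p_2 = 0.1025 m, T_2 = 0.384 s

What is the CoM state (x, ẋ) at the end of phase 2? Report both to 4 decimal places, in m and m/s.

phase 1: p=-0.0547, T=0.640, ωT=2.539648, cosh=6.377051, sinh=6.298157; start (x,ẋ)=(-0.012200, -0.161500) → end (x,ẋ)=(-0.040001, 0.032281)
phase 2: p=0.1025, T=0.384, ωT=1.523789, cosh=2.403733, sinh=2.185848; start (x,ẋ)=(-0.040001, 0.032281) → end (x,ẋ)=(-0.222253, -1.158444)

x = -0.2223, ẋ = -1.1584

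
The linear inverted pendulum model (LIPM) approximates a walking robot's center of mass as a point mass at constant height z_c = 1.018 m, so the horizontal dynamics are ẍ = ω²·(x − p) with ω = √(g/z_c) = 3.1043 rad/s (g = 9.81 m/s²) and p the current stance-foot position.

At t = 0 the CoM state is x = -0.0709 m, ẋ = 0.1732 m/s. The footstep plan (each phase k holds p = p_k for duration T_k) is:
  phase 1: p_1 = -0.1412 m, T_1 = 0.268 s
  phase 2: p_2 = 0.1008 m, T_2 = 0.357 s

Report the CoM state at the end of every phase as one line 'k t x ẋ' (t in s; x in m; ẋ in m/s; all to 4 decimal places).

1 0.2680 0.0068 0.4399
2 0.6250 0.1342 0.3452

phase 1: p=-0.1412, T=0.268, ωT=0.831952, cosh=1.366500, sinh=0.931301; start (x,ẋ)=(-0.070900, 0.173200) → end (x,ẋ)=(0.006826, 0.439918)
phase 2: p=0.1008, T=0.357, ωT=1.108235, cosh=1.679574, sinh=1.349433; start (x,ẋ)=(0.006826, 0.439918) → end (x,ẋ)=(0.134194, 0.345211)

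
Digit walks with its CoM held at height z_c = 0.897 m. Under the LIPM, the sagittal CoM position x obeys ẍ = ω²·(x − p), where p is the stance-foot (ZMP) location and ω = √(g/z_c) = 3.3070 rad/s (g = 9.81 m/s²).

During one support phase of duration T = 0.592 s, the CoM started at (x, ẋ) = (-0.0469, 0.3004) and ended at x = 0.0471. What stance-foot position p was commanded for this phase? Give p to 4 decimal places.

p = 0.0378

ωT = 3.3070·0.592 = 1.957744; cosh(ωT) = 3.612253, sinh(ωT) = 3.471076
x(T) = p + (x₀−p)·cosh(ωT) + (ẋ₀/ω)·sinh(ωT) ⇒ p·(1 − cosh) = x(T) − x₀·cosh − (ẋ₀/ω)·sinh
numerator   = 0.0471 − (-0.0469)·3.612253 − (0.3004/3.3070)·3.471076 = -0.098790
denominator = 1 − 3.612253 = -2.612253
p = -0.098790 / -2.612253 = 0.0378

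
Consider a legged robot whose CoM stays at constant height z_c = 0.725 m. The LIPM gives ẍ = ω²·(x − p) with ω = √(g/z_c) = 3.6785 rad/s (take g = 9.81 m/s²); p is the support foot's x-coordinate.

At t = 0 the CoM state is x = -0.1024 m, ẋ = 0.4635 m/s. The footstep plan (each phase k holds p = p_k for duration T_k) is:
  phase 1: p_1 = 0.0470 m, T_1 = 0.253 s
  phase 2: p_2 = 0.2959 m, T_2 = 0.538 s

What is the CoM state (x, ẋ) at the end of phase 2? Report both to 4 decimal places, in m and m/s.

x = -0.8440, ẋ = -4.0113

phase 1: p=0.0470, T=0.253, ωT=0.930661, cosh=1.465238, sinh=1.070945; start (x,ẋ)=(-0.102400, 0.463500) → end (x,ẋ)=(-0.036965, 0.090581)
phase 2: p=0.2959, T=0.538, ωT=1.979033, cosh=3.686973, sinh=3.548770; start (x,ẋ)=(-0.036965, 0.090581) → end (x,ẋ)=(-0.843977, -4.011299)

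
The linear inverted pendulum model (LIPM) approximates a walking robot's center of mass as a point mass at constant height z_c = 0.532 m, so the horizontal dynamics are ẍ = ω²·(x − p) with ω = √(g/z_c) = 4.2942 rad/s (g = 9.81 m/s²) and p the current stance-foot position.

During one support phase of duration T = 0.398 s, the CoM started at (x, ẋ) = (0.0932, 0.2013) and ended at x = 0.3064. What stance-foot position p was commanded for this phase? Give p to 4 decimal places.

p = 0.0457

ωT = 4.2942·0.398 = 1.709092; cosh(ωT) = 2.852486, sinh(ωT) = 2.671456
x(T) = p + (x₀−p)·cosh(ωT) + (ẋ₀/ω)·sinh(ωT) ⇒ p·(1 − cosh) = x(T) − x₀·cosh − (ẋ₀/ω)·sinh
numerator   = 0.3064 − (0.0932)·2.852486 − (0.2013/4.2942)·2.671456 = -0.084682
denominator = 1 − 2.852486 = -1.852486
p = -0.084682 / -1.852486 = 0.0457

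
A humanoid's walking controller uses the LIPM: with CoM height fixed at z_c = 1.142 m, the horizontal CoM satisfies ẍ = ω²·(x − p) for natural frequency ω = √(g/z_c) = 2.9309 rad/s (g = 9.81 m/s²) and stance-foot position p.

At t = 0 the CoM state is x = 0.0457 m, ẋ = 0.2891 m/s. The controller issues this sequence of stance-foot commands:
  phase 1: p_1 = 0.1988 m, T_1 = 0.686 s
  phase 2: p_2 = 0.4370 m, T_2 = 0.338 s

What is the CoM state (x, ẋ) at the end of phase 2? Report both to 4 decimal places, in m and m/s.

x = -0.4818, ẋ = -2.3971

phase 1: p=0.1988, T=0.686, ωT=2.010597, cosh=3.800843, sinh=3.666934; start (x,ẋ)=(0.045700, 0.289100) → end (x,ẋ)=(-0.021408, -0.546606)
phase 2: p=0.4370, T=0.338, ωT=0.990644, cosh=1.532153, sinh=1.160816; start (x,ẋ)=(-0.021408, -0.546606) → end (x,ẋ)=(-0.481840, -2.397094)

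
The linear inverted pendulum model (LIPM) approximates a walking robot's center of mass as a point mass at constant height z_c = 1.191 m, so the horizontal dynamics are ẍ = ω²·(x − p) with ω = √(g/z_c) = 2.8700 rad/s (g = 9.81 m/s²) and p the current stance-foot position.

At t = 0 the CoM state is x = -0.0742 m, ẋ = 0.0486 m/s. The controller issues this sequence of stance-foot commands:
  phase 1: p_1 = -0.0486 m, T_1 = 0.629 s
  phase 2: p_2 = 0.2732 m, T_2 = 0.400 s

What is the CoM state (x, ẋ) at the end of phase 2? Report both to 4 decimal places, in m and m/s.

x = -0.3692, ẋ = -1.5442

phase 1: p=-0.0486, T=0.629, ωT=1.805230, cosh=3.122903, sinh=2.958467; start (x,ẋ)=(-0.074200, 0.048600) → end (x,ẋ)=(-0.078448, -0.065591)
phase 2: p=0.2732, T=0.400, ωT=1.148000, cosh=1.734577, sinh=1.417306; start (x,ẋ)=(-0.078448, -0.065591) → end (x,ẋ)=(-0.369152, -1.544162)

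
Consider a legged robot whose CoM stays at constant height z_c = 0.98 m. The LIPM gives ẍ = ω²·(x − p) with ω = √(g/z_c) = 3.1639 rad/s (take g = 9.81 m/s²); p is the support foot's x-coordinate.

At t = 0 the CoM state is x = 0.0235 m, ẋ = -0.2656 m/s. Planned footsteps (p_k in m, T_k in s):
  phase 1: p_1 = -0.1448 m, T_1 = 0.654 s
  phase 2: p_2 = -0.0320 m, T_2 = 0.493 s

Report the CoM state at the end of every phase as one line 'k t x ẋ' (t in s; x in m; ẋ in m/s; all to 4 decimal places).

phase 1: p=-0.1448, T=0.654, ωT=2.069191, cosh=4.022350, sinh=3.896062; start (x,ẋ)=(0.023500, -0.265600) → end (x,ẋ)=(0.205099, 1.006256)
phase 2: p=-0.0320, T=0.493, ωT=1.559803, cosh=2.484030, sinh=2.273852; start (x,ẋ)=(0.205099, 1.006256) → end (x,ẋ)=(1.280143, 4.205315)

1 0.6540 0.2051 1.0063
2 1.1470 1.2801 4.2053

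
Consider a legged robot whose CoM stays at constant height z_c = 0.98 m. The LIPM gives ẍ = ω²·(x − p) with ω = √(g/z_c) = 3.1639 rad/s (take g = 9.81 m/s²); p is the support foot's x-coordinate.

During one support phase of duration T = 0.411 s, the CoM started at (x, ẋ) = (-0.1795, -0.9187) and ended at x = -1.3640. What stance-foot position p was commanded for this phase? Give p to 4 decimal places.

p = 0.5319

ωT = 3.1639·0.411 = 1.300363; cosh(ωT) = 1.971531, sinh(ωT) = 1.699098
x(T) = p + (x₀−p)·cosh(ωT) + (ẋ₀/ω)·sinh(ωT) ⇒ p·(1 − cosh) = x(T) − x₀·cosh − (ẋ₀/ω)·sinh
numerator   = -1.3640 − (-0.1795)·1.971531 − (-0.9187/3.1639)·1.699098 = -0.516744
denominator = 1 − 1.971531 = -0.971531
p = -0.516744 / -0.971531 = 0.5319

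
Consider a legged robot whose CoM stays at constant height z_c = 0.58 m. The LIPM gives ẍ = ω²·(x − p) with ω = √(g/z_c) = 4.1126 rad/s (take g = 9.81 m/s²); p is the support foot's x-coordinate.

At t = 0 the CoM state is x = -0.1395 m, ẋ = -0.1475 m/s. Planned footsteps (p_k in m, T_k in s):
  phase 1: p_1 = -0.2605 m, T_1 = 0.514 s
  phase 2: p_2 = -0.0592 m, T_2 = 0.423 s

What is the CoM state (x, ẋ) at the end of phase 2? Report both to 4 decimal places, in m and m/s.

phase 1: p=-0.2605, T=0.514, ωT=2.113876, cosh=4.200523, sinh=4.079754; start (x,ẋ)=(-0.139500, -0.147500) → end (x,ẋ)=(0.101441, 1.410609)
phase 2: p=-0.0592, T=0.423, ωT=1.739630, cosh=2.935410, sinh=2.759825; start (x,ẋ)=(0.101441, 1.410609) → end (x,ẋ)=(1.358959, 5.964003)

x = 1.3590, ẋ = 5.9640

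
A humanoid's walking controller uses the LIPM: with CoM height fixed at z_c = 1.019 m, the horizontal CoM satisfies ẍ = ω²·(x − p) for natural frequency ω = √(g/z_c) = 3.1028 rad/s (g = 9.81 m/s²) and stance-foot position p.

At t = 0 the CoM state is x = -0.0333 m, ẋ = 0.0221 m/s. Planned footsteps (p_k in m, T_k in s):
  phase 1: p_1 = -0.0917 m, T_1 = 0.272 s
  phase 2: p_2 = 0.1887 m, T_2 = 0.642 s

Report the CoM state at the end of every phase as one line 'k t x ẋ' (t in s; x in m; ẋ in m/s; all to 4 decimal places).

phase 1: p=-0.0917, T=0.272, ωT=0.843962, cosh=1.377783, sinh=0.947779; start (x,ẋ)=(-0.033300, 0.022100) → end (x,ẋ)=(-0.004487, 0.202190)
phase 2: p=0.1887, T=0.642, ωT=1.991998, cosh=3.733292, sinh=3.596870; start (x,ẋ)=(-0.004487, 0.202190) → end (x,ẋ)=(-0.298138, -1.401202)

1 0.2720 -0.0045 0.2022
2 0.9140 -0.2981 -1.4012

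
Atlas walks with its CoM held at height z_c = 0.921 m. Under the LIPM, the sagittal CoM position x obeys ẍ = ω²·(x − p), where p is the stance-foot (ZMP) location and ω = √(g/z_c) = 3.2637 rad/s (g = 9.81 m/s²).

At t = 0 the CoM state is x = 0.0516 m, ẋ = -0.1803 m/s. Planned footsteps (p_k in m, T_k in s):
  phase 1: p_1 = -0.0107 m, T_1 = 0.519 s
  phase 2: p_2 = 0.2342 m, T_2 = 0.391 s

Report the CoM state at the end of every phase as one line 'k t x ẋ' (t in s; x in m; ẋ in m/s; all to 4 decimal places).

phase 1: p=-0.0107, T=0.519, ωT=1.693860, cosh=2.812125, sinh=2.628317; start (x,ẋ)=(0.051600, -0.180300) → end (x,ẋ)=(0.019297, 0.027386)
phase 2: p=0.2342, T=0.391, ωT=1.276107, cosh=1.930893, sinh=1.651771; start (x,ẋ)=(0.019297, 0.027386) → end (x,ẋ)=(-0.166896, -1.105641)

1 0.5190 0.0193 0.0274
2 0.9100 -0.1669 -1.1056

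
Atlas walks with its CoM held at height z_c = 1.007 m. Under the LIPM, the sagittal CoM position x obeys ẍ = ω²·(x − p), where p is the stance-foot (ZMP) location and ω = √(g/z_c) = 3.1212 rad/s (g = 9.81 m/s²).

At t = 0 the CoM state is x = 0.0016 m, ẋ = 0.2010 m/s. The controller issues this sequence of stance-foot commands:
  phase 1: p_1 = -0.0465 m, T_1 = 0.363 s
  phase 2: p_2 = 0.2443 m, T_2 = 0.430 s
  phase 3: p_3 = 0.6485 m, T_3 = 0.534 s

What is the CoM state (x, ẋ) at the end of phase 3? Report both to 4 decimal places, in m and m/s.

phase 1: p=-0.0465, T=0.363, ωT=1.132996, cosh=1.713505, sinh=1.391438; start (x,ẋ)=(0.001600, 0.201000) → end (x,ẋ)=(0.125526, 0.553311)
phase 2: p=0.2443, T=0.430, ωT=1.342116, cosh=2.044213, sinh=1.782920; start (x,ẋ)=(0.125526, 0.553311) → end (x,ẋ)=(0.317568, 0.470125)
phase 3: p=0.6485, T=0.534, ωT=1.666721, cosh=2.741821, sinh=2.552956; start (x,ẋ)=(0.317568, 0.470125) → end (x,ẋ)=(0.125677, -1.347965)

x = 0.1257, ẋ = -1.3480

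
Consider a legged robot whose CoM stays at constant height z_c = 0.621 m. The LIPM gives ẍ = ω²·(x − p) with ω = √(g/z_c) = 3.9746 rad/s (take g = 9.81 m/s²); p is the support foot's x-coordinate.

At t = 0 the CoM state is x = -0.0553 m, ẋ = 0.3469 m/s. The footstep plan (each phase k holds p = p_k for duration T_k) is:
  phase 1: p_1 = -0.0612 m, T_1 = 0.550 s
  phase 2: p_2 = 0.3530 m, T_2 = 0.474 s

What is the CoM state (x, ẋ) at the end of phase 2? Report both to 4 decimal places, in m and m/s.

phase 1: p=-0.0612, T=0.550, ωT=2.186030, cosh=4.506086, sinh=4.393724; start (x,ẋ)=(-0.055300, 0.346900) → end (x,ẋ)=(0.348867, 1.666195)
phase 2: p=0.3530, T=0.474, ωT=1.883960, cosh=3.365749, sinh=3.213762; start (x,ẋ)=(0.348867, 1.666195) → end (x,ẋ)=(1.686332, 5.555198)

x = 1.6863, ẋ = 5.5552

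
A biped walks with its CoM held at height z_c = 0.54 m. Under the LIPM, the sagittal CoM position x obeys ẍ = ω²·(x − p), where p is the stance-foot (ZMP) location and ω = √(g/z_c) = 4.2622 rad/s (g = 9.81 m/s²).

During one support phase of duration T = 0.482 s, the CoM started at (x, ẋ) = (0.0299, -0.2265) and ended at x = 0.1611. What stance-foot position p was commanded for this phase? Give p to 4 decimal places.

ωT = 4.2622·0.482 = 2.054380; cosh(ωT) = 3.965087, sinh(ωT) = 3.836915
x(T) = p + (x₀−p)·cosh(ωT) + (ẋ₀/ω)·sinh(ωT) ⇒ p·(1 − cosh) = x(T) − x₀·cosh − (ẋ₀/ω)·sinh
numerator   = 0.1611 − (0.0299)·3.965087 − (-0.2265/4.2622)·3.836915 = 0.246444
denominator = 1 − 3.965087 = -2.965087
p = 0.246444 / -2.965087 = -0.0831

p = -0.0831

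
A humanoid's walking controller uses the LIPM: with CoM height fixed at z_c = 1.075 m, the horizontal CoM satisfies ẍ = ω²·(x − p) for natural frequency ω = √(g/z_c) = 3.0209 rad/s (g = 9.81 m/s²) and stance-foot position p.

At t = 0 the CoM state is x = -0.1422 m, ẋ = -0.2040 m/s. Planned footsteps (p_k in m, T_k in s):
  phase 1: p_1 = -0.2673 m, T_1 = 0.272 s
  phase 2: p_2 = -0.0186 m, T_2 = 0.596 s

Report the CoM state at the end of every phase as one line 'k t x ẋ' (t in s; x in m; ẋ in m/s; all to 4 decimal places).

1 0.2720 -0.1595 0.0698
2 0.8680 -0.3885 -1.0357

phase 1: p=-0.2673, T=0.272, ωT=0.821685, cosh=1.357009, sinh=0.917319; start (x,ẋ)=(-0.142200, -0.204000) → end (x,ẋ)=(-0.159484, 0.069838)
phase 2: p=-0.0186, T=0.596, ωT=1.800456, cosh=3.108816, sinh=2.943593; start (x,ẋ)=(-0.159484, 0.069838) → end (x,ẋ)=(-0.388532, -1.035671)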